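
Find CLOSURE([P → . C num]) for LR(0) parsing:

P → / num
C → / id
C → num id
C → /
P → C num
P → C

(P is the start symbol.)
{ [C → . / id], [C → . /], [C → . num id], [P → . C num] }

Start with: [P → . C num]
  [P → . C num] has the dot before C: add [C → . / id], [C → . num id], [C → . /]
No further items can be added.

CLOSURE = { [C → . / id], [C → . /], [C → . num id], [P → . C num] }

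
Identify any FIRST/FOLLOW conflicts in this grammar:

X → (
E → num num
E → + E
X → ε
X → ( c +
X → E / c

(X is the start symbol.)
No FIRST/FOLLOW conflicts.

A FIRST/FOLLOW conflict occurs when a non-terminal N has a nullable alternative N → β (β ⇒* ε) and another alternative N → α with FIRST(α) ∩ FOLLOW(N) ≠ ∅: on such a lookahead the parser cannot decide between expanding α and letting N vanish via β.

Nullable non-terminals: X.
FIRST sets used below: FIRST(E) = { '+', 'num' }

X: nullable alternative(s) X → ε; FOLLOW(X) = { $ }
  X → (: FIRST \ {ε} = { '(' } — disjoint from FOLLOW(X)
  X → ε: FIRST \ {ε} = { } — this is the only nullable alternative, skip
  X → ( c +: FIRST \ {ε} = { '(' } — disjoint from FOLLOW(X)
  X → E / c: FIRST \ {ε} = { '+', 'num' } — disjoint from FOLLOW(X)

E has no nullable alternative, so no FIRST/FOLLOW check is needed there.

No FIRST/FOLLOW conflicts found.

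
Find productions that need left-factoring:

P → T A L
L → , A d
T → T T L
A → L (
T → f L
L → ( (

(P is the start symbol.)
No, left-factoring is not needed

Left-factoring is needed when two productions for the same non-terminal
share a common prefix on the right-hand side.

Productions for L:
  L → , A d
  L → ( (
Productions for T:
  T → T T L
  T → f L

No common prefixes found.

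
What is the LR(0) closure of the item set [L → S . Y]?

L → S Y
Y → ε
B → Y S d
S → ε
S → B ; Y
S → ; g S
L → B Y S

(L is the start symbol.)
Start with: [L → S . Y]
  [L → S . Y] has the dot before Y: add [Y → .]
No further items can be added.

CLOSURE = { [L → S . Y], [Y → .] }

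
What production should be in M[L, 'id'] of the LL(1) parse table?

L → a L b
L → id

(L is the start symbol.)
To find M[L, 'id'], we find productions for L where 'id' is in the predict set (PREDICT(N → α) = (FIRST(α) \ {ε}) ∪ (FOLLOW(N) if α ⇒* ε)).

L → a L b: PREDICT = { 'a' }
L → id: PREDICT = { 'id' }
  'id' is in predict set, so this production goes in M[L, 'id']

M[L, 'id'] = L → id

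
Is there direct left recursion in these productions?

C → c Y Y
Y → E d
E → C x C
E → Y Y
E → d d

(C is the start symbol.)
No direct left recursion

Direct left recursion occurs when N → N α for some non-terminal N (the right-hand side begins with the left-hand side itself).

C → c Y Y: starts with c
Y → E d: starts with E
E → C x C: starts with C
E → Y Y: starts with Y
E → d d: starts with d

No direct left recursion found.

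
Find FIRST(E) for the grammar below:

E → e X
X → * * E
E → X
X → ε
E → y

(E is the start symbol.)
{ '*', 'e', 'y', ε }

To compute FIRST(E), examine every production with E on the left-hand side, reading each right-hand side left to right until a non-nullable symbol is reached.

FIRST sets of the other non-terminals involved (by the same procedure, iterated to a fixed point):
  FIRST(X) = { '*', ε }

From E → e X:
  - e is a terminal: add 'e' and stop
From E → X:
  - X is a non-terminal: add FIRST(X) \ {ε} = { '*' }
    X is nullable and nothing follows, so the whole right-hand side can vanish: ε ∈ FIRST(E)
From E → y:
  - y is a terminal: add 'y' and stop

Collecting: FIRST(E) = { '*', 'e', 'y', ε }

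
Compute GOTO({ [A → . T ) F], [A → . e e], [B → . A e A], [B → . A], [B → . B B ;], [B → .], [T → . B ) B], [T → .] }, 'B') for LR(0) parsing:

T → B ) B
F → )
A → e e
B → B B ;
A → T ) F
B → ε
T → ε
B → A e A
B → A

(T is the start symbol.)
GOTO(I, 'B') = CLOSURE({ [A → αX.β] : [A → α.Xβ] ∈ I, X = 'B' })

Items with dot before 'B', with the dot advanced:
  [B → . B B ;] → [B → B . B ;]
  [T → . B ) B] → [T → B . ) B]
Closure of the advanced items:
  [B → B . B ;] has the dot before B: add [B → . B B ;], [B → .], [B → . A e A], [B → . A]
  [B → . A e A] has the dot before A: add [A → . e e], [A → . T ) F]
  [A → . T ) F] has the dot before T: add [T → . B ) B], [T → .]

GOTO = { [A → . T ) F], [A → . e e], [B → . A e A], [B → . A], [B → . B B ;], [B → .], [B → B . B ;], [T → . B ) B], [T → .], [T → B . ) B] }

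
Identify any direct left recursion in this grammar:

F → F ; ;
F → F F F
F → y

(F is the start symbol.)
Yes, F is left-recursive

Direct left recursion occurs when N → N α for some non-terminal N (the right-hand side begins with the left-hand side itself).

F → F ; ;: LEFT RECURSIVE (starts with F)
F → F F F: LEFT RECURSIVE (starts with F)
F → y: starts with y

The grammar has direct left recursion on: F.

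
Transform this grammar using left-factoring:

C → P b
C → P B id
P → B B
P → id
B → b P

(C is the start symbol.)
C → P C'
C' → b
C' → B id
P → B B
P → id
B → b P

Left-factoring transforms A → αβ₁ | αβ₂ into A → αA' and A' → β₁ | β₂
(α is the longest common prefix among the alternatives). Repeat until
no nonterminal has two alternatives with a common prefix.

Round 1: C has alternatives sharing prefix 'P'. Introduce C': C → P C'
  Add: C' → b
  Add: C' → B id

No remaining common prefixes — done.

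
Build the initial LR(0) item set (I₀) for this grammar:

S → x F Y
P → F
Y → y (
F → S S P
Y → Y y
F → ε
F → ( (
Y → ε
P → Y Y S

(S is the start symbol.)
First, augment the grammar with S' → S
I₀ = CLOSURE({ [S' → . S] }):
  [S' → . S] has the dot before S: add [S → . x F Y]
No further items can be added.

I₀ = { [S → . x F Y], [S' → . S] }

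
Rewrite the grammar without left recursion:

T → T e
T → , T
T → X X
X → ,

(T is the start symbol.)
T is directly left-recursive. The standard transformation for
  A → A α₁ | ... | A α_m | β₁ | ... | β_n
is
  A  → β₁ A' | ... | β_n A'
  A' → α₁ A' | ... | α_m A' | ε

T → , T becomes T → , T T'
T → X X becomes T → X X T'
T → T e becomes T' → e T'
Add T' → ε

Productions for other non-terminals are unchanged:
  X → ,

Resulting grammar:
T → , T T'
T → X X T'
T' → e T'
T' → ε
X → ,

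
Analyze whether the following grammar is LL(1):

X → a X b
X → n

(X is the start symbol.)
Yes, the grammar is LL(1).

A grammar is LL(1) if for each non-terminal N with multiple productions, the predict sets of those productions are pairwise disjoint, where PREDICT(N → α) = (FIRST(α) \ {ε}) ∪ (FOLLOW(N) if α ⇒* ε).

For X:
  PREDICT(X → a X b) = { 'a' }
  PREDICT(X → n) = { 'n' }

All predict sets are disjoint. The grammar IS LL(1).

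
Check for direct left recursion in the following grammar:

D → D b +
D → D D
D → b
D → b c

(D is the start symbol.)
Yes, D is left-recursive

Direct left recursion occurs when N → N α for some non-terminal N (the right-hand side begins with the left-hand side itself).

D → D b +: LEFT RECURSIVE (starts with D)
D → D D: LEFT RECURSIVE (starts with D)
D → b: starts with b
D → b c: starts with b

The grammar has direct left recursion on: D.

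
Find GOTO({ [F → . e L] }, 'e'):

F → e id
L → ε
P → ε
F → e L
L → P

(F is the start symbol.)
GOTO(I, 'e') = CLOSURE({ [A → αX.β] : [A → α.Xβ] ∈ I, X = 'e' })

Items with dot before 'e', with the dot advanced:
  [F → . e L] → [F → e . L]
Closure of the advanced items:
  [F → e . L] has the dot before L: add [L → .], [L → . P]
  [L → . P] has the dot before P: add [P → .]

GOTO = { [F → e . L], [L → . P], [L → .], [P → .] }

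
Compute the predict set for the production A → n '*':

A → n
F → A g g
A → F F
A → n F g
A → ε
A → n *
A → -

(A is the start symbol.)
{ 'n' }

PREDICT(A → n '*') = (FIRST(RHS) \ {ε}) ∪ (FOLLOW(A) if ε ∈ FIRST(RHS), i.e. RHS ⇒* ε)
FIRST(n '*') = { 'n' }
ε ∉ FIRST(n '*'), so FOLLOW(A) is not added.
PREDICT(A → n '*') = { 'n' }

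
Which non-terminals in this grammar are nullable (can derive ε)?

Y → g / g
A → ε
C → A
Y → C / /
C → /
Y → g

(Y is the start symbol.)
{ 'A', 'C' }

A non-terminal is nullable if it can derive ε (the empty string): either it has an ε-production, or it has a production whose right-hand side consists entirely of nullable non-terminals.

ε-productions: A → ε
So A is immediately nullable.
C → A: every symbol on the right is nullable, so C is nullable too.
No further non-terminal can be added: every production for the remaining non-terminals contains a terminal or a non-nullable non-terminal.
Nullable = { 'A', 'C' }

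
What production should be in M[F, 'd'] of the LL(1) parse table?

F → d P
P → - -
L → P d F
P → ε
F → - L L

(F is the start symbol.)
F → d P

To find M[F, 'd'], we find productions for F where 'd' is in the predict set (PREDICT(N → α) = (FIRST(α) \ {ε}) ∪ (FOLLOW(N) if α ⇒* ε)).

F → d P: PREDICT = { 'd' }
  'd' is in predict set, so this production goes in M[F, 'd']
F → - L L: PREDICT = { '-' }

M[F, 'd'] = F → d P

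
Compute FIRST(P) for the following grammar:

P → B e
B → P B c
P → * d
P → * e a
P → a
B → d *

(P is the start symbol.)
To compute FIRST(P), examine every production with P on the left-hand side, reading each right-hand side left to right until a non-nullable symbol is reached.

FIRST sets of the other non-terminals involved (by the same procedure, iterated to a fixed point):
  FIRST(B) = { '*', 'a', 'd' }

From P → B e:
  - B is a non-terminal: add FIRST(B) \ {ε} = { '*', 'a', 'd' }
    B is not nullable, so stop
From P → * d:
  - '*' is a terminal: add '*' and stop
From P → * e a:
  - '*' is a terminal: add '*' and stop
From P → a:
  - a is a terminal: add 'a' and stop

Collecting: FIRST(P) = { '*', 'a', 'd' }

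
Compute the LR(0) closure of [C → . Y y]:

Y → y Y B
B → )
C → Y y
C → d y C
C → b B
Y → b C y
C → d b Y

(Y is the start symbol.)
To compute CLOSURE, for each item [A → α.Bβ] where B is a non-terminal, add [B → .γ] for all productions B → γ; repeat for the newly added items until nothing changes.

Start with: [C → . Y y]
  [C → . Y y] has the dot before Y: add [Y → . y Y B], [Y → . b C y]
No further items can be added.

CLOSURE = { [C → . Y y], [Y → . b C y], [Y → . y Y B] }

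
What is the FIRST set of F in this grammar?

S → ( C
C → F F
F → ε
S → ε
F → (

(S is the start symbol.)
{ '(', ε }

From F → ε:
  - ε-production, so ε ∈ FIRST(F)
From F → (:
  - '(' is a terminal: add '(' and stop

Collecting: FIRST(F) = { '(', ε }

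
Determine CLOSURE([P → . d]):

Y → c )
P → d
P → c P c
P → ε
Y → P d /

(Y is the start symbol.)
{ [P → . d] }

Start with: [P → . d]
The dot precedes the terminal d, so nothing is added.

CLOSURE = { [P → . d] }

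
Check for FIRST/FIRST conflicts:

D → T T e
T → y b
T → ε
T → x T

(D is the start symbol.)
No FIRST/FIRST conflicts.

Productions for T:
  T → y b: FIRST = { 'y' }
  T → ε: FIRST = { ε }
  T → x T: FIRST = { 'x' }
D has only one production, so no FIRST/FIRST conflict is possible there.

All alternatives of each non-terminal have pairwise disjoint FIRST sets.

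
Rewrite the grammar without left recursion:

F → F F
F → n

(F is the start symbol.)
F → n F'
F' → F F'
F' → ε

F is directly left-recursive. The standard transformation for
  A → A α₁ | ... | A α_m | β₁ | ... | β_n
is
  A  → β₁ A' | ... | β_n A'
  A' → α₁ A' | ... | α_m A' | ε

F → n becomes F → n F'
F → F F becomes F' → F F'
Add F' → ε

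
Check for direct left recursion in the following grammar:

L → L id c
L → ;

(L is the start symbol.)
L → L id c: LEFT RECURSIVE (starts with L)
L → ;: starts with ';'

The grammar has direct left recursion on: L.

Answer: Yes, L is left-recursive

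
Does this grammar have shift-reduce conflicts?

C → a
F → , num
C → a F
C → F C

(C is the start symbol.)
Augment with C' → C and build the canonical LR(0) collection (I0 = CLOSURE({[C' → . C]}), then GOTO on every symbol after a dot until no new states appear). It has 8 states:
  I0: { [C → . F C], [C → . a F], [C → . a], [C' → . C], [F → . , num] }  — shift
  I1: { [F → , . num] }  — shift
  I2: { [C' → C .] }  — accept
  I3: { [C → . F C], [C → . a F], [C → . a], [C → F . C], [F → . , num] }  — shift
  I4: { [C → a . F], [C → a .], [F → . , num] }  — shift, reduce
  I5: { [C → a F .] }  — reduce
  I6: { [C → F C .] }  — reduce
  I7: { [F → , num .] }  — reduce

I4 contains reduce item [C → a .] and shift item [F → . , num] — shift-reduce conflict.

Answer: Yes — I4: [C → a .] vs [F → . , num]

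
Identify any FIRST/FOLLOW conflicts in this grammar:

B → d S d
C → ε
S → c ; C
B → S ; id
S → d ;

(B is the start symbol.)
No FIRST/FOLLOW conflicts.

Nullable non-terminals: C.
C has a nullable alternative but only one production, so nothing to check.

B, S have no nullable alternative, so no FIRST/FOLLOW check is needed there.

No FIRST/FOLLOW conflicts found.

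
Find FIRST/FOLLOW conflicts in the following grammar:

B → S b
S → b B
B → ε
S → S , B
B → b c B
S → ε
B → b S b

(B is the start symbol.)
A FIRST/FOLLOW conflict occurs when a non-terminal N has a nullable alternative N → β (β ⇒* ε) and another alternative N → α with FIRST(α) ∩ FOLLOW(N) ≠ ∅: on such a lookahead the parser cannot decide between expanding α and letting N vanish via β.

Nullable non-terminals: B, S.
FIRST sets used below: FIRST(S) = { ',', 'b', ε }

B: nullable alternative(s) B → ε; FOLLOW(B) = { $, ',', 'b' }
  B → S b: FIRST \ {ε} = { ',', 'b' } — overlaps FOLLOW(B) on { ',', 'b' }: CONFLICT
  B → ε: FIRST \ {ε} = { } — this is the only nullable alternative, skip
  B → b c B: FIRST \ {ε} = { 'b' } — overlaps FOLLOW(B) on { 'b' }: CONFLICT
  B → b S b: FIRST \ {ε} = { 'b' } — overlaps FOLLOW(B) on { 'b' }: CONFLICT

S: nullable alternative(s) S → ε; FOLLOW(S) = { ',', 'b' }
  S → b B: FIRST \ {ε} = { 'b' } — overlaps FOLLOW(S) on { 'b' }: CONFLICT
  S → S , B: FIRST \ {ε} = { ',', 'b' } — overlaps FOLLOW(S) on { ',', 'b' }: CONFLICT
  S → ε: FIRST \ {ε} = { } — this is the only nullable alternative, skip

So the grammar has 5 FIRST/FOLLOW conflicts (marked CONFLICT above).

Answer: Yes. B → S b with FOLLOW(B) on { ',', 'b' }; B → b c B with FOLLOW(B) on { 'b' }; B → b S b with FOLLOW(B) on { 'b' }; S → b B with FOLLOW(S) on { 'b' }; S → S ',' B with FOLLOW(S) on { ',', 'b' }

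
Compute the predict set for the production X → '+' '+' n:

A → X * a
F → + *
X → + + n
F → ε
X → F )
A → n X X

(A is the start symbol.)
{ '+' }

PREDICT(X → '+' '+' n) = (FIRST(RHS) \ {ε}) ∪ (FOLLOW(X) if ε ∈ FIRST(RHS), i.e. RHS ⇒* ε)
FIRST('+' '+' n) = { '+' }
ε ∉ FIRST('+' '+' n), so FOLLOW(X) is not added.
PREDICT(X → '+' '+' n) = { '+' }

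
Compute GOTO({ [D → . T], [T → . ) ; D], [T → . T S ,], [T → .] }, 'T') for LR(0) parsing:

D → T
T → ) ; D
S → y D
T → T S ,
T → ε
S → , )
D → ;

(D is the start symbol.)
{ [D → T .], [S → . , )], [S → . y D], [T → T . S ,] }

GOTO(I, 'T') = CLOSURE({ [A → αX.β] : [A → α.Xβ] ∈ I, X = 'T' })

Items with dot before 'T', with the dot advanced:
  [D → . T] → [D → T .]
  [T → . T S ,] → [T → T . S ,]
Closure of the advanced items:
  [T → T . S ,] has the dot before S: add [S → . y D], [S → . , )]

GOTO = { [D → T .], [S → . , )], [S → . y D], [T → T . S ,] }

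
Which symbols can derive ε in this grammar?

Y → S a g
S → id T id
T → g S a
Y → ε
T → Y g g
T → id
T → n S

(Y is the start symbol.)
ε-productions: Y → ε
So Y is immediately nullable.
No further non-terminal can be added: every production for the remaining non-terminals contains a terminal or a non-nullable non-terminal.
Nullable = { 'Y' }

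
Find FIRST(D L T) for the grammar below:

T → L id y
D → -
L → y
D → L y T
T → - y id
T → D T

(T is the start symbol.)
FIRST sets of the non-terminals involved (from the grammar, by fixed-point iteration):
  FIRST(D) = { '-', 'y' }

To compute FIRST(D L T), process the symbols left to right:
Symbol D is a non-terminal. Add FIRST(D) \ {ε} = { '-', 'y' }
D is not nullable (ε ∉ FIRST(D)), so stop here.
FIRST(D L T) = { '-', 'y' }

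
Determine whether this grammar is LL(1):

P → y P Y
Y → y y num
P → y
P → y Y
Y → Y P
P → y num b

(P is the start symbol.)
Relevant sets:
  FIRST(Y) = { 'y' }

For P:
  PREDICT(P → y P Y) = { 'y' }
  PREDICT(P → y) = { 'y' }
  PREDICT(P → y Y) = { 'y' }
  PREDICT(P → y num b) = { 'y' }
For Y:
  PREDICT(Y → y y num) = { 'y' }
  PREDICT(Y → Y P) = { 'y' }

Conflict found: Predict set conflict for P: { 'y' }
The grammar is NOT LL(1).

Answer: No. Predict set conflict for P: { 'y' }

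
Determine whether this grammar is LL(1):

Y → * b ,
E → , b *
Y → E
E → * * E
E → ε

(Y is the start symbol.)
Relevant sets:
  FIRST(E) = { '*', ',', ε }
  FOLLOW(Y) = { $ }
  FOLLOW(E) = { $ }

For Y:
  PREDICT(Y → '*' b ',') = { '*' }
  PREDICT(Y → E) = { $, '*', ',' }
For E:
  PREDICT(E → ',' b '*') = { ',' }
  PREDICT(E → '*' '*' E) = { '*' }
  PREDICT(E → ε) = { $ }

Conflict found: Predict set conflict for Y: { '*' }
The grammar is NOT LL(1).

Answer: No. Predict set conflict for Y: { '*' }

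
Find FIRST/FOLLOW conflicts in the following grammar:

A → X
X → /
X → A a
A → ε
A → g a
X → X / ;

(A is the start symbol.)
Yes. A → X with FOLLOW(A) on { 'a' }

Nullable non-terminals: A.
FIRST sets used below: FIRST(X) = { '/', 'a', 'g' }

A: nullable alternative(s) A → ε; FOLLOW(A) = { $, 'a' }
  A → X: FIRST \ {ε} = { '/', 'a', 'g' } — overlaps FOLLOW(A) on { 'a' }: CONFLICT
  A → ε: FIRST \ {ε} = { } — this is the only nullable alternative, skip
  A → g a: FIRST \ {ε} = { 'g' } — disjoint from FOLLOW(A)

X has no nullable alternative, so no FIRST/FOLLOW check is needed there.

So the grammar has 1 FIRST/FOLLOW conflict (marked CONFLICT above).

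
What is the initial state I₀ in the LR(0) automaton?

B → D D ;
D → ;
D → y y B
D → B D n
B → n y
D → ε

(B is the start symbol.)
{ [B → . D D ;], [B → . n y], [B' → . B], [D → . ;], [D → . B D n], [D → . y y B], [D → .] }

First, augment the grammar with B' → B
I₀ = CLOSURE({ [B' → . B] }):
  [B' → . B] has the dot before B: add [B → . D D ;], [B → . n y]
  [B → . D D ;] has the dot before D: add [D → . ;], [D → . y y B], [D → . B D n], [D → .]
No further items can be added.

I₀ = { [B → . D D ;], [B → . n y], [B' → . B], [D → . ;], [D → . B D n], [D → . y y B], [D → .] }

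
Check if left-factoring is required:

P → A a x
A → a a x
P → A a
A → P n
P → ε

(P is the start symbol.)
Left-factoring is needed when two productions for the same non-terminal
share a common prefix on the right-hand side.

Productions for P:
  P → A a x
  P → A a
  P → ε
Productions for A:
  A → a a x
  A → P n

Found common prefix 'A a' in productions for P

Answer: Yes, P has productions with common prefix 'A a'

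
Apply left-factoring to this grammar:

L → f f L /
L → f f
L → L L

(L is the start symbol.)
L → f f L'
L' → L /
L' → ε
L → L L

Left-factoring transforms A → αβ₁ | αβ₂ into A → αA' and A' → β₁ | β₂
(α is the longest common prefix among the alternatives). Repeat until
no nonterminal has two alternatives with a common prefix.

Round 1: L has alternatives sharing prefix 'f f'. Introduce L': L → f f L'
  Add: L' → L /
  Add: L' → ε

No remaining common prefixes — done.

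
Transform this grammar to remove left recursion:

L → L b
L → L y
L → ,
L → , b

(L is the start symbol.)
L → , L'
L → , b L'
L' → b L'
L' → y L'
L' → ε

L is directly left-recursive. The standard transformation for
  A → A α₁ | ... | A α_m | β₁ | ... | β_n
is
  A  → β₁ A' | ... | β_n A'
  A' → α₁ A' | ... | α_m A' | ε

L → , becomes L → , L'
L → , b becomes L → , b L'
L → L b becomes L' → b L'
L → L y becomes L' → y L'
Add L' → ε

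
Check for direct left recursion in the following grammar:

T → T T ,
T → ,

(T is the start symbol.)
Direct left recursion occurs when N → N α for some non-terminal N (the right-hand side begins with the left-hand side itself).

T → T T ,: LEFT RECURSIVE (starts with T)
T → ,: starts with ','

The grammar has direct left recursion on: T.

Answer: Yes, T is left-recursive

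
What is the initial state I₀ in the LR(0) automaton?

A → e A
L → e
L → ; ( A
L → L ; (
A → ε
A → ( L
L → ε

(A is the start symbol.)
{ [A → . ( L], [A → . e A], [A → .], [A' → . A] }

First, augment the grammar with A' → A
I₀ = CLOSURE({ [A' → . A] }):
  [A' → . A] has the dot before A: add [A → . e A], [A → .], [A → . ( L]
No further items can be added.

I₀ = { [A → . ( L], [A → . e A], [A → .], [A' → . A] }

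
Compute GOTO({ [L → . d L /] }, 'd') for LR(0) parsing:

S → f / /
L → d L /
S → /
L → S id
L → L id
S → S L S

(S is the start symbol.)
{ [L → . L id], [L → . S id], [L → . d L /], [L → d . L /], [S → . /], [S → . S L S], [S → . f / /] }

GOTO(I, 'd') = CLOSURE({ [A → αX.β] : [A → α.Xβ] ∈ I, X = 'd' })

Items with dot before 'd', with the dot advanced:
  [L → . d L /] → [L → d . L /]
Closure of the advanced items:
  [L → d . L /] has the dot before L: add [L → . d L /], [L → . S id], [L → . L id]
  [L → . S id] has the dot before S: add [S → . f / /], [S → . /], [S → . S L S]

GOTO = { [L → . L id], [L → . S id], [L → . d L /], [L → d . L /], [S → . /], [S → . S L S], [S → . f / /] }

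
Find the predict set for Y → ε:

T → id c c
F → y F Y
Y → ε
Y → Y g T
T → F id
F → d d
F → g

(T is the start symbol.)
{ 'g', 'id' }

PREDICT(Y → ε) = (FIRST(RHS) \ {ε}) ∪ (FOLLOW(Y) if ε ∈ FIRST(RHS), i.e. RHS ⇒* ε)
The right-hand side is ε (FIRST(ε) = { ε }), so the predict set is FOLLOW(Y) = { 'g', 'id' }
PREDICT(Y → ε) = { 'g', 'id' }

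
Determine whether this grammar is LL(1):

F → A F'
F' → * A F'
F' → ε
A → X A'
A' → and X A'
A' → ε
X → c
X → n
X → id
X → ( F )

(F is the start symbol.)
Yes, the grammar is LL(1).

Relevant sets:
  FOLLOW(F') = { $, ')' }
  FOLLOW(A') = { $, ')', '*' }

For F':
  PREDICT(F' → '*' A F') = { '*' }
  PREDICT(F' → ε) = { $, ')' }
For A':
  PREDICT(A' → and X A') = { 'and' }
  PREDICT(A' → ε) = { $, ')', '*' }
For X:
  PREDICT(X → c) = { 'c' }
  PREDICT(X → n) = { 'n' }
  PREDICT(X → id) = { 'id' }
  PREDICT(X → '(' F ')') = { '(' }
F, A have a single production, so nothing to check there.

All predict sets are disjoint. The grammar IS LL(1).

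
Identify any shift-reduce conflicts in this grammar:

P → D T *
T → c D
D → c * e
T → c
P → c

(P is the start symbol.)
Yes — I3: [P → c .] vs [D → c . * e]; I7: [T → c .] vs [D → . c * e]

A shift-reduce conflict occurs when an LR(0) state has both:
  - a complete (reduce) item [A → α .] (dot at the end), and
  - a shift item [B → β . c γ] (dot before a terminal).

Augment with P' → P and build the canonical LR(0) collection (I0 = CLOSURE({[P' → . P]}), then GOTO on every symbol after a dot until no new states appear). It has 11 states:
  I0: { [D → . c * e], [P → . D T *], [P → . c], [P' → . P] }  — shift
  I1: { [P → D . T *], [T → . c D], [T → . c] }  — shift
  I2: { [P' → P .] }  — accept
  I3: { [D → c . * e], [P → c .] }  — shift, reduce
  I4: { [D → c * . e] }  — shift
  I5: { [D → c * e .] }  — reduce
  I6: { [P → D T . *] }  — shift
  I7: { [D → . c * e], [T → c . D], [T → c .] }  — shift, reduce
  I8: { [T → c D .] }  — reduce
  I9: { [D → c . * e] }  — shift
  I10: { [P → D T * .] }  — reduce

I3 contains reduce item [P → c .] and shift item [D → c . * e] — shift-reduce conflict.
I7 contains reduce item [T → c .] and shift item [D → . c * e] — shift-reduce conflict.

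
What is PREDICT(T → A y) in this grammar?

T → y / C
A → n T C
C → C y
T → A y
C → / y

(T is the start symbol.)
PREDICT(T → A y) = (FIRST(RHS) \ {ε}) ∪ (FOLLOW(T) if ε ∈ FIRST(RHS), i.e. RHS ⇒* ε)
FIRST(A) = { 'n' }
FIRST(A y) = { 'n' }
ε ∉ FIRST(A y), so FOLLOW(T) is not added.
PREDICT(T → A y) = { 'n' }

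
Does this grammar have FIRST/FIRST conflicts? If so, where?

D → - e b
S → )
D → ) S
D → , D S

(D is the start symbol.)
A FIRST/FIRST conflict occurs when two productions N → α and N → β for the same non-terminal have FIRST(α) ∩ FIRST(β) ≠ ∅ (with ε ∈ FIRST of a nullable right-hand side, so two nullable alternatives also conflict).

Productions for D:
  D → - e b: FIRST = { '-' }
  D → ) S: FIRST = { ')' }
  D → , D S: FIRST = { ',' }
S has only one production, so no FIRST/FIRST conflict is possible there.

All alternatives of each non-terminal have pairwise disjoint FIRST sets.

Answer: No FIRST/FIRST conflicts.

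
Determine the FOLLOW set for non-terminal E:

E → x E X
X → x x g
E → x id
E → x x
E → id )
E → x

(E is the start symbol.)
{ $, 'x' }

To compute FOLLOW(E), find every occurrence of E on a right-hand side N → α E β: add FIRST(β) \ {ε}, and if β is empty or nullable also add FOLLOW(N). Iterate to a fixed point.

E is the start symbol, so $ ∈ FOLLOW(E).
In E → x E X: E is followed by X, add FIRST(X) \ {ε} = { 'x' }

Taking the union: FOLLOW(E) = { $, 'x' }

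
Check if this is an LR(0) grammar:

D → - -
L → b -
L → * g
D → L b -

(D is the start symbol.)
Yes, the grammar is LR(0)

A grammar is LR(0) if no state in the canonical LR(0) collection has:
  - both a shift item (dot before a terminal) and a complete item (shift-reduce conflict), or
  - two or more complete items (reduce-reduce conflict; the accept item [D' → D .] counts as a complete item here).

Augment with D' → D and build the canonical LR(0) collection (I0 = CLOSURE({[D' → . D]}), then GOTO on every symbol after a dot until no new states appear). It has 11 states:
  I0: { [D → . - -], [D → . L b -], [D' → . D], [L → . * g], [L → . b -] }  — shift
  I1: { [L → * . g] }  — shift
  I2: { [D → - . -] }  — shift
  I3: { [D' → D .] }  — accept
  I4: { [D → L . b -] }  — shift
  I5: { [L → b . -] }  — shift
  I6: { [L → b - .] }  — reduce
  I7: { [D → L b . -] }  — shift
  I8: { [D → L b - .] }  — reduce
  I9: { [D → - - .] }  — reduce
  I10: { [L → * g .] }  — reduce

Every state is either a pure shift/goto state or contains exactly one complete item and nothing to shift — no conflicts. The grammar is LR(0).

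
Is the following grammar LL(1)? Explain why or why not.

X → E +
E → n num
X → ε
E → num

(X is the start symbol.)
Relevant sets:
  FIRST(E) = { 'n', 'num' }
  FOLLOW(X) = { $ }

For X:
  PREDICT(X → E '+') = { 'n', 'num' }
  PREDICT(X → ε) = { $ }
For E:
  PREDICT(E → n num) = { 'n' }
  PREDICT(E → num) = { 'num' }

All predict sets are disjoint. The grammar IS LL(1).

Answer: Yes, the grammar is LL(1).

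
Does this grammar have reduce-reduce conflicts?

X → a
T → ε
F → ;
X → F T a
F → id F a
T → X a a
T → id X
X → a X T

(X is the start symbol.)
Yes — I15: [F → id F a .] vs [X → a .]

A reduce-reduce conflict occurs when an LR(0) state has two complete items [A → α .] and [B → β .] — both call for a reduction, and with no lookahead the parser cannot choose between them.

Augment with X' → X and build the canonical LR(0) collection (I0 = CLOSURE({[X' → . X]}), then GOTO on every symbol after a dot until no new states appear). It has 19 states:
  I0: { [F → . ;], [F → . id F a], [X → . F T a], [X → . a X T], [X → . a], [X' → . X] }  — shift
  I1: { [F → ; .] }  — reduce
  I2: { [F → . ;], [F → . id F a], [T → . X a a], [T → . id X], [T → .], [X → . F T a], [X → . a X T], [X → . a], [X → F . T a] }  — shift, reduce
  I3: { [X' → X .] }  — accept
  I4: { [F → . ;], [F → . id F a], [X → . F T a], [X → . a X T], [X → . a], [X → a . X T], [X → a .] }  — shift, reduce
  I5: { [F → . ;], [F → . id F a], [F → id . F a] }  — shift
  I6: { [F → id F . a] }  — shift
  I7: { [F → id F a .] }  — reduce
  I8: { [F → . ;], [F → . id F a], [T → . X a a], [T → . id X], [T → .], [X → . F T a], [X → . a X T], [X → . a], [X → a X . T] }  — shift, reduce
  I9: { [X → a X T .] }  — reduce
  I10: { [T → X . a a] }  — shift
  I11: { [F → . ;], [F → . id F a], [F → id . F a], [T → id . X], [X → . F T a], [X → . a X T], [X → . a] }  — shift
  I12: { [F → . ;], [F → . id F a], [F → id F . a], [T → . X a a], [T → . id X], [T → .], [X → . F T a], [X → . a X T], [X → . a], [X → F . T a] }  — shift, reduce
  I13: { [T → id X .] }  — reduce
  I14: { [X → F T . a] }  — shift
  I15: { [F → . ;], [F → . id F a], [F → id F a .], [X → . F T a], [X → . a X T], [X → . a], [X → a . X T], [X → a .] }  — shift, 2 reduces
  I16: { [X → F T a .] }  — reduce
  I17: { [T → X a . a] }  — shift
  I18: { [T → X a a .] }  — reduce

I15 contains complete items [F → id F a .], [X → a .] — reduce-reduce conflict.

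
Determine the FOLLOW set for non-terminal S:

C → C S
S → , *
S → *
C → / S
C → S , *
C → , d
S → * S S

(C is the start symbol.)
In C → C S: S is at the end, add FOLLOW(C)
In C → / S: S is at the end, add FOLLOW(C)
In C → S , *: S is followed by ',' '*', add FIRST(',' '*') \ {ε} = { ',' }
In S → * S S: S is followed by S, add FIRST(S) \ {ε} = { '*', ',' }
In S → * S S: S is at the end; this adds FOLLOW(S) to itself — nothing new

The FOLLOW sets referred to above (computed the same way, to a fixed point):
  FOLLOW(C) = { $, '*', ',' }

Taking the union: FOLLOW(S) = { $, '*', ',' }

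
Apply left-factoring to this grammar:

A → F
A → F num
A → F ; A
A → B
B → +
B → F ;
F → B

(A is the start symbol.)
Left-factoring transforms A → αβ₁ | αβ₂ into A → αA' and A' → β₁ | β₂
(α is the longest common prefix among the alternatives). Repeat until
no nonterminal has two alternatives with a common prefix.

Round 1: A has alternatives sharing prefix 'F'. Introduce A': A → F A'
  Add: A' → ε
  Add: A' → num
  Add: A' → ; A

No remaining common prefixes — done.

Resulting grammar:
A → F A'
A' → ε
A' → num
A' → ; A
A → B
B → +
B → F ;
F → B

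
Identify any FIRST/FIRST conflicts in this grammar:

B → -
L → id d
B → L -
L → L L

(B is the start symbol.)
A FIRST/FIRST conflict occurs when two productions N → α and N → β for the same non-terminal have FIRST(α) ∩ FIRST(β) ≠ ∅ (with ε ∈ FIRST of a nullable right-hand side, so two nullable alternatives also conflict).

FIRST sets of the non-terminals at (or reachable through a nullable prefix from) the front of some alternative:
  FIRST(L) = { 'id' }

Productions for B:
  B → -: FIRST = { '-' }
  B → L -: FIRST = { 'id' }
Productions for L:
  L → id d: FIRST = { 'id' }
  L → L L: FIRST = { 'id' }

Conflict for L: L → id d and L → L L
  Overlap: { 'id' }

Answer: Yes. L → id d / L → L L on { 'id' }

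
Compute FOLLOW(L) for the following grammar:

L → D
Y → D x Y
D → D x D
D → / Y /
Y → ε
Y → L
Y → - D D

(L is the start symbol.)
L is the start symbol, so $ ∈ FOLLOW(L).
In Y → L: L is at the end, add FOLLOW(Y)

The FOLLOW sets referred to above (computed the same way, to a fixed point):
  FOLLOW(Y) = { '/' }

Taking the union: FOLLOW(L) = { $, '/' }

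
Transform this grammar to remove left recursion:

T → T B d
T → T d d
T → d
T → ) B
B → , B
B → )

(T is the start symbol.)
T is directly left-recursive. The standard transformation for
  A → A α₁ | ... | A α_m | β₁ | ... | β_n
is
  A  → β₁ A' | ... | β_n A'
  A' → α₁ A' | ... | α_m A' | ε

T → d becomes T → d T'
T → ) B becomes T → ) B T'
T → T B d becomes T' → B d T'
T → T d d becomes T' → d d T'
Add T' → ε

Productions for other non-terminals are unchanged:
  B → , B
  B → )

Resulting grammar:
T → d T'
T → ) B T'
T' → B d T'
T' → d d T'
T' → ε
B → , B
B → )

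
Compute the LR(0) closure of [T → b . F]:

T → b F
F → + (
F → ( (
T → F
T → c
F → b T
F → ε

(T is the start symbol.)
{ [F → . ( (], [F → . + (], [F → . b T], [F → .], [T → b . F] }

Start with: [T → b . F]
  [T → b . F] has the dot before F: add [F → . + (], [F → . ( (], [F → . b T], [F → .]
No further items can be added.

CLOSURE = { [F → . ( (], [F → . + (], [F → . b T], [F → .], [T → b . F] }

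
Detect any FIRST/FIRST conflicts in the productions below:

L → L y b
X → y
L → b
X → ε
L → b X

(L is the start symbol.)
Yes. L → L y b / L → b on { 'b' }; L → L y b / L → b X on { 'b' }; L → b / L → b X on { 'b' }

A FIRST/FIRST conflict occurs when two productions N → α and N → β for the same non-terminal have FIRST(α) ∩ FIRST(β) ≠ ∅ (with ε ∈ FIRST of a nullable right-hand side, so two nullable alternatives also conflict).

FIRST sets of the non-terminals at (or reachable through a nullable prefix from) the front of some alternative:
  FIRST(L) = { 'b' }

Productions for L:
  L → L y b: FIRST = { 'b' }
  L → b: FIRST = { 'b' }
  L → b X: FIRST = { 'b' }
Productions for X:
  X → y: FIRST = { 'y' }
  X → ε: FIRST = { ε }

Conflict for L: L → L y b and L → b
  Overlap: { 'b' }
Conflict for L: L → L y b and L → b X
  Overlap: { 'b' }
Conflict for L: L → b and L → b X
  Overlap: { 'b' }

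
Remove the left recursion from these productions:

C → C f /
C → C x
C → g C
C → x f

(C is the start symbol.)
C → g C C'
C → x f C'
C' → f / C'
C' → x C'
C' → ε

C is directly left-recursive. The standard transformation for
  A → A α₁ | ... | A α_m | β₁ | ... | β_n
is
  A  → β₁ A' | ... | β_n A'
  A' → α₁ A' | ... | α_m A' | ε

C → g C becomes C → g C C'
C → x f becomes C → x f C'
C → C f / becomes C' → f / C'
C → C x becomes C' → x C'
Add C' → ε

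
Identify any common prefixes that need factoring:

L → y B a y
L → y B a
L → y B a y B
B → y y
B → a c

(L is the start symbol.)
Left-factoring is needed when two productions for the same non-terminal
share a common prefix on the right-hand side.

Productions for L:
  L → y B a y
  L → y B a
  L → y B a y B
Productions for B:
  B → y y
  B → a c

Found common prefix 'y B a' in productions for L

Answer: Yes, L has productions with common prefix 'y B a'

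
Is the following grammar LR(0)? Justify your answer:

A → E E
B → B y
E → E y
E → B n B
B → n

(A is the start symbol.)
No. Shift-reduce conflict between [A → E E .] and [E → E . y]

A grammar is LR(0) if no state in the canonical LR(0) collection has:
  - both a shift item (dot before a terminal) and a complete item (shift-reduce conflict), or
  - two or more complete items (reduce-reduce conflict; the accept item [A' → A .] counts as a complete item here).

Augment with A' → A and build the canonical LR(0) collection (I0 = CLOSURE({[A' → . A]}), then GOTO on every symbol after a dot until no new states appear). It has 10 states:
  I0: { [A → . E E], [A' → . A], [B → . B y], [B → . n], [E → . B n B], [E → . E y] }  — shift
  I1: { [A' → A .] }  — accept
  I2: { [B → B . y], [E → B . n B] }  — shift
  I3: { [A → E . E], [B → . B y], [B → . n], [E → . B n B], [E → . E y], [E → E . y] }  — shift
  I4: { [B → n .] }  — reduce
  I5: { [A → E E .], [E → E . y] }  — shift, reduce
  I6: { [E → E y .] }  — reduce
  I7: { [B → . B y], [B → . n], [E → B n . B] }  — shift
  I8: { [B → B y .] }  — reduce
  I9: { [B → B . y], [E → B n B .] }  — shift, reduce

Conflict in state I5:
  Shift-reduce conflict between [A → E E .] and [E → E . y]
So the grammar is NOT LR(0).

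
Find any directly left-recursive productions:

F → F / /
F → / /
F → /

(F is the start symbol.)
Yes, F is left-recursive

Direct left recursion occurs when N → N α for some non-terminal N (the right-hand side begins with the left-hand side itself).

F → F / /: LEFT RECURSIVE (starts with F)
F → / /: starts with '/'
F → /: starts with '/'

The grammar has direct left recursion on: F.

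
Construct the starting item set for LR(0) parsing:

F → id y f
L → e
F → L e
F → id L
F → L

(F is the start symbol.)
First, augment the grammar with F' → F
I₀ = CLOSURE({ [F' → . F] }):
  [F' → . F] has the dot before F: add [F → . id y f], [F → . L e], [F → . id L], [F → . L]
  [F → . L e] has the dot before L: add [L → . e]
No further items can be added.

I₀ = { [F → . L e], [F → . L], [F → . id L], [F → . id y f], [F' → . F], [L → . e] }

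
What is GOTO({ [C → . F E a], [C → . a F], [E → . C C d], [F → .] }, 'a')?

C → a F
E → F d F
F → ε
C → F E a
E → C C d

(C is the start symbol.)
GOTO(I, 'a') = CLOSURE({ [A → αX.β] : [A → α.Xβ] ∈ I, X = 'a' })

Items with dot before 'a', with the dot advanced:
  [C → . a F] → [C → a . F]
Closure of the advanced items:
  [C → a . F] has the dot before F: add [F → .]

GOTO = { [C → a . F], [F → .] }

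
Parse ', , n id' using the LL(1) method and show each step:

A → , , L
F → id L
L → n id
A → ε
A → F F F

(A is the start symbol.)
LL(1) parsing maintains a stack (initially the start symbol over $) and the input. At each step: if the stack top is a terminal, match it against the current input token; if it is a non-terminal N, replace it with the RHS of M[N, lookahead] (the unique production whose predict set contains the lookahead).

Stack is shown with the top on the left.

Stack    Input       Action
---------------------------
A $      , , n id $  output A → , , L
, , L $  , , n id $  match ','
, L $    , n id $    match ','
L $      n id $      output L → n id
n id $   n id $      match 'n'
id $     id $        match 'id'
$        $           accept

The string is accepted.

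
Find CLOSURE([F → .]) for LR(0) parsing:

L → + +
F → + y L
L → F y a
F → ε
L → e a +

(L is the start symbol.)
{ [F → .] }

To compute CLOSURE, for each item [A → α.Bβ] where B is a non-terminal, add [B → .γ] for all productions B → γ; repeat for the newly added items until nothing changes.

Start with: [F → .]
The dot is at the end, so nothing is added.

CLOSURE = { [F → .] }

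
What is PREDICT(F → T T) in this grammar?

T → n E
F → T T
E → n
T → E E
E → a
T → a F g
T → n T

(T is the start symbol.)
PREDICT(F → T T) = (FIRST(RHS) \ {ε}) ∪ (FOLLOW(F) if ε ∈ FIRST(RHS), i.e. RHS ⇒* ε)
FIRST(T) = { 'a', 'n' }
FIRST(T T) = { 'a', 'n' }
ε ∉ FIRST(T T), so FOLLOW(F) is not added.
PREDICT(F → T T) = { 'a', 'n' }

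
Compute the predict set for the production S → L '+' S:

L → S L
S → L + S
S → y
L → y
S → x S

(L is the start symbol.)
PREDICT(S → L '+' S) = (FIRST(RHS) \ {ε}) ∪ (FOLLOW(S) if ε ∈ FIRST(RHS), i.e. RHS ⇒* ε)
FIRST(L) = { 'x', 'y' }
FIRST(L '+' S) = { 'x', 'y' }
ε ∉ FIRST(L '+' S), so FOLLOW(S) is not added.
PREDICT(S → L '+' S) = { 'x', 'y' }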